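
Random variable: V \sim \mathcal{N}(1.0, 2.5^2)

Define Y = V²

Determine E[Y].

Using E[X²] = Var(X) + (E[X])²:
E[V] = 1
Var(V) = 2.5^2 = 6.25
E[V²] = 6.25 + 1² = 6.25 + 1 = 7.25

7.25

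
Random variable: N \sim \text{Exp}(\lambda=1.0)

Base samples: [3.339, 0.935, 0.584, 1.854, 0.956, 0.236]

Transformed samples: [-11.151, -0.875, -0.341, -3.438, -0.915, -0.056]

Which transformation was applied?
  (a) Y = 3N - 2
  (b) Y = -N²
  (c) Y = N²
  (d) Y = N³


Checking option (b) Y = -N²:
  N = 3.339 -> Y = -11.151 ✓
  N = 0.935 -> Y = -0.875 ✓
  N = 0.584 -> Y = -0.341 ✓
All samples match this transformation.

(b) -N²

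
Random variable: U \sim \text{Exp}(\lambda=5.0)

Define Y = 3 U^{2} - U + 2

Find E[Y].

E[Y] = 3*E[U²] - 1*E[U] + 2
E[U] = 0.2
E[U²] = Var(U) + (E[U])² = 0.04 + 0.04 = 0.08
E[Y] = 3*0.08 - 1*0.2 + 2 = 2.04

2.04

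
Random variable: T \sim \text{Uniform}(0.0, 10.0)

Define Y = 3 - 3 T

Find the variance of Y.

For Y = aT + b: Var(Y) = a² * Var(T)
Var(T) = (10 - 0)^2/12 = 8.3333333
Var(Y) = (-3)² * 8.3333333 = 9 * 8.3333333 = 75

75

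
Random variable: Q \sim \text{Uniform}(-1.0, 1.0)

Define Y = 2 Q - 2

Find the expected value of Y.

For Y = 2Q - 2:
E[Y] = 2 * E[Q] - 2
E[Q] = (-1 + 1)/2 = 0
E[Y] = 2 * 0 - 2 = -2

-2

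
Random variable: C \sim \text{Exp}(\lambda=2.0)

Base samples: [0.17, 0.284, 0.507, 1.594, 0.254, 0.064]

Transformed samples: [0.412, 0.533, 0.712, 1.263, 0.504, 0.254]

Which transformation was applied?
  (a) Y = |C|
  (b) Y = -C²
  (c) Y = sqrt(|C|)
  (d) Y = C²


Checking option (c) Y = sqrt(|C|):
  C = 0.17 -> Y = 0.412 ✓
  C = 0.284 -> Y = 0.533 ✓
  C = 0.507 -> Y = 0.712 ✓
All samples match this transformation.

(c) sqrt(|C|)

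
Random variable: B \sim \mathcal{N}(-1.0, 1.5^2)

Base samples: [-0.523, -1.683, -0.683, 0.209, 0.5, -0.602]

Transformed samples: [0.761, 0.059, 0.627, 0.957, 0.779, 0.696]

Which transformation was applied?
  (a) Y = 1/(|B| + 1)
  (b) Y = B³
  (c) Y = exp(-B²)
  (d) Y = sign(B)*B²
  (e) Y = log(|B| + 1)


Checking option (c) Y = exp(-B²):
  B = -0.523 -> Y = 0.761 ✓
  B = -1.683 -> Y = 0.059 ✓
  B = -0.683 -> Y = 0.627 ✓
All samples match this transformation.

(c) exp(-B²)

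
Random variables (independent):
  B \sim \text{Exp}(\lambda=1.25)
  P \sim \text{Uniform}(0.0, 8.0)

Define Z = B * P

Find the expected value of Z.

For independent RVs: E[XY] = E[X]*E[Y]
E[B] = 0.8
E[P] = 4
E[Z] = 0.8 * 4 = 3.2

3.2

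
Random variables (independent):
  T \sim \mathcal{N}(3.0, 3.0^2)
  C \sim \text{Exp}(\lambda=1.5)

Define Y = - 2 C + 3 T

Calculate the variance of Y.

For independent RVs: Var(aX + bY) = a²Var(X) + b²Var(Y)
Var(T) = 9
Var(C) = 0.44444444
Var(Y) = 3²*9 + (-2)²*0.44444444
= 9*9 + 4*0.44444444 = 82.777778

82.777778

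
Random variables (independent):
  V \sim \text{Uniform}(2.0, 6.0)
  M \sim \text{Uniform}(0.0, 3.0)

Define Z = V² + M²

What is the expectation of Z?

E[Z] = E[V²] + E[M²]
E[V²] = Var(V) + E[V]² = 1.3333333 + 16 = 17.333333
E[M²] = Var(M) + E[M]² = 0.75 + 2.25 = 3
E[Z] = 17.333333 + 3 = 20.333333

20.333333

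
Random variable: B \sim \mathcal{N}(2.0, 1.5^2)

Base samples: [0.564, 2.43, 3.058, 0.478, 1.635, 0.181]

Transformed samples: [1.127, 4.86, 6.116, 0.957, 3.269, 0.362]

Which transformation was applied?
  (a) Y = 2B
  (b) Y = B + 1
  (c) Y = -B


Checking option (a) Y = 2B:
  B = 0.564 -> Y = 1.127 ✓
  B = 2.43 -> Y = 4.86 ✓
  B = 3.058 -> Y = 6.116 ✓
All samples match this transformation.

(a) 2B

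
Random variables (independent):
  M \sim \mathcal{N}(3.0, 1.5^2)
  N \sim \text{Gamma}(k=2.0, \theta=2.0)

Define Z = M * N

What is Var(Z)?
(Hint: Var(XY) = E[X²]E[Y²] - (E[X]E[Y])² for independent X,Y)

Var(XY) = E[X²]E[Y²] - (E[X]E[Y])²
E[M] = 3, Var(M) = 2.25
E[N] = 4, Var(N) = 8
E[M²] = 2.25 + 3² = 11.25
E[N²] = 8 + 4² = 24
Var(Z) = 11.25*24 - (3*4)²
= 270 - 144 = 126

126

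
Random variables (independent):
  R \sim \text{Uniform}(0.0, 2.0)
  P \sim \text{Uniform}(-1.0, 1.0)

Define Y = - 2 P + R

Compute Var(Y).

For independent RVs: Var(aX + bY) = a²Var(X) + b²Var(Y)
Var(R) = 0.33333333
Var(P) = 0.33333333
Var(Y) = 1²*0.33333333 + (-2)²*0.33333333
= 1*0.33333333 + 4*0.33333333 = 1.6666667

1.6666667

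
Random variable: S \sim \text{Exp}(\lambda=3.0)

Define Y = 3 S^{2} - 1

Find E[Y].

E[Y] = 3*E[S²] - 1
E[S] = 0.33333333
E[S²] = Var(S) + (E[S])² = 0.11111111 + 0.11111111 = 0.22222222
E[Y] = 3*0.22222222 - 1 = -0.33333333

-0.33333333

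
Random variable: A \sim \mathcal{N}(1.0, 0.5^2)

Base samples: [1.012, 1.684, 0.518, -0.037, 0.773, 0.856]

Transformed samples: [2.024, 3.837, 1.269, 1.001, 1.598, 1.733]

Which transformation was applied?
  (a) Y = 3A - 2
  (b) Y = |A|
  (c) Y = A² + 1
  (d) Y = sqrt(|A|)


Checking option (c) Y = A² + 1:
  A = 1.012 -> Y = 2.024 ✓
  A = 1.684 -> Y = 3.837 ✓
  A = 0.518 -> Y = 1.269 ✓
All samples match this transformation.

(c) A² + 1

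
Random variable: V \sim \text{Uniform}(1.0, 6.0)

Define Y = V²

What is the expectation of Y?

E[V²] = Var(V) + (E[V])² = 2.0833333 + 12.25 = 14.333333

14.333333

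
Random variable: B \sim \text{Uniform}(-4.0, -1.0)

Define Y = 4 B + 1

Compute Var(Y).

For Y = aB + b: Var(Y) = a² * Var(B)
Var(B) = (-1 + 4)^2/12 = 0.75
Var(Y) = 4² * 0.75 = 16 * 0.75 = 12

12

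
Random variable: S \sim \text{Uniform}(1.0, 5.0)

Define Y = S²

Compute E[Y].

Using E[X²] = Var(X) + (E[X])²:
E[S] = 3
Var(S) = (5 - 1)^2/12 = 1.3333333
E[S²] = 1.3333333 + 3² = 1.3333333 + 9 = 10.333333

10.333333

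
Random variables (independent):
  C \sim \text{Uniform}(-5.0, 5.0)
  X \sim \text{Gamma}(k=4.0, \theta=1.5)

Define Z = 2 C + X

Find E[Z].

E[Z] = 2*E[C] + 1*E[X]
E[C] = 0
E[X] = 6
E[Z] = 2*0 + 1*6 = 6

6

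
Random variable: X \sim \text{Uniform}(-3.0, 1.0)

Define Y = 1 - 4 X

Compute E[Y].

For Y = -4X + 1:
E[Y] = -4 * E[X] + 1
E[X] = (-3 + 1)/2 = -1
E[Y] = -4 * (-1) + 1 = 5

5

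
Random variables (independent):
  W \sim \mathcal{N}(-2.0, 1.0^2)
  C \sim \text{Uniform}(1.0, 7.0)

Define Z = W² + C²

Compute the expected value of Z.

E[Z] = E[W²] + E[C²]
E[W²] = Var(W) + E[W]² = 1 + 4 = 5
E[C²] = Var(C) + E[C]² = 3 + 16 = 19
E[Z] = 5 + 19 = 24

24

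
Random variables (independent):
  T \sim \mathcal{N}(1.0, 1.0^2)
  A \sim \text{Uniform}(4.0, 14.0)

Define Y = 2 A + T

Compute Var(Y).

For independent RVs: Var(aX + bY) = a²Var(X) + b²Var(Y)
Var(T) = 1
Var(A) = 8.3333333
Var(Y) = 1²*1 + 2²*8.3333333
= 1*1 + 4*8.3333333 = 34.333333

34.333333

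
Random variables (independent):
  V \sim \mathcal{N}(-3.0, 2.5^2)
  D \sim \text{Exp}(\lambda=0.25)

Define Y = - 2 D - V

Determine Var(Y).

For independent RVs: Var(aX + bY) = a²Var(X) + b²Var(Y)
Var(V) = 6.25
Var(D) = 16
Var(Y) = (-1)²*6.25 + (-2)²*16
= 1*6.25 + 4*16 = 70.25

70.25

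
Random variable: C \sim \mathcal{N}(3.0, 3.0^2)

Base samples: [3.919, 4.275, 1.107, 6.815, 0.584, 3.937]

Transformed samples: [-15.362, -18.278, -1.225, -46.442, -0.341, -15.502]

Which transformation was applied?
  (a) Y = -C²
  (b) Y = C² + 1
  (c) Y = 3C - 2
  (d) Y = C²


Checking option (a) Y = -C²:
  C = 3.919 -> Y = -15.362 ✓
  C = 4.275 -> Y = -18.278 ✓
  C = 1.107 -> Y = -1.225 ✓
All samples match this transformation.

(a) -C²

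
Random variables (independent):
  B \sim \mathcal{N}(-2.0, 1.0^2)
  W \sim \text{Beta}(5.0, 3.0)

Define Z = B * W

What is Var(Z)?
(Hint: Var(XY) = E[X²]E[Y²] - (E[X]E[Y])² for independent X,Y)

Var(XY) = E[X²]E[Y²] - (E[X]E[Y])²
E[B] = -2, Var(B) = 1
E[W] = 0.625, Var(W) = 0.026041667
E[B²] = 1 + (-2)² = 5
E[W²] = 0.026041667 + 0.625² = 0.41666667
Var(Z) = 5*0.41666667 - (-2*0.625)²
= 2.0833333 - 1.5625 = 0.52083333

0.52083333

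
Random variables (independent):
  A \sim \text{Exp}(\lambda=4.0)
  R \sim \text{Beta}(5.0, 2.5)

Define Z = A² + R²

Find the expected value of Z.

E[Z] = E[A²] + E[R²]
E[A²] = Var(A) + E[A]² = 0.0625 + 0.0625 = 0.125
E[R²] = Var(R) + E[R]² = 0.026143791 + 0.44444444 = 0.47058824
E[Z] = 0.125 + 0.47058824 = 0.59558824

0.59558824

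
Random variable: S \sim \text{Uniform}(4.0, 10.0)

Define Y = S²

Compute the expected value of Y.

Using E[X²] = Var(X) + (E[X])²:
E[S] = 7
Var(S) = (10 - 4)^2/12 = 3
E[S²] = 3 + 7² = 3 + 49 = 52

52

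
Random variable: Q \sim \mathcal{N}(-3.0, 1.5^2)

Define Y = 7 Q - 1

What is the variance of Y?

For Y = aQ + b: Var(Y) = a² * Var(Q)
Var(Q) = 1.5^2 = 2.25
Var(Y) = 7² * 2.25 = 49 * 2.25 = 110.25

110.25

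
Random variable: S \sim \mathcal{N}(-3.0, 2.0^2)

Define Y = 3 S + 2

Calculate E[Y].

For Y = 3S + 2:
E[Y] = 3 * E[S] + 2
E[S] = -3.0 = -3
E[Y] = 3 * (-3) + 2 = -7

-7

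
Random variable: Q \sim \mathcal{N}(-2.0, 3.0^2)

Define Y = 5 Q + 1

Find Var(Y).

For Y = aQ + b: Var(Y) = a² * Var(Q)
Var(Q) = 3.0^2 = 9
Var(Y) = 5² * 9 = 25 * 9 = 225

225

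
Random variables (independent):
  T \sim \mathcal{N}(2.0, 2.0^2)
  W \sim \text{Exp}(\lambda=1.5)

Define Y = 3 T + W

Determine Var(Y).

For independent RVs: Var(aX + bY) = a²Var(X) + b²Var(Y)
Var(T) = 4
Var(W) = 0.44444444
Var(Y) = 3²*4 + 1²*0.44444444
= 9*4 + 1*0.44444444 = 36.444444

36.444444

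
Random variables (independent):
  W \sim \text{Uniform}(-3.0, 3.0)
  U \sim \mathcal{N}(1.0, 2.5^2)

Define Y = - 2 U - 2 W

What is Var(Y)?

For independent RVs: Var(aX + bY) = a²Var(X) + b²Var(Y)
Var(W) = 3
Var(U) = 6.25
Var(Y) = (-2)²*3 + (-2)²*6.25
= 4*3 + 4*6.25 = 37

37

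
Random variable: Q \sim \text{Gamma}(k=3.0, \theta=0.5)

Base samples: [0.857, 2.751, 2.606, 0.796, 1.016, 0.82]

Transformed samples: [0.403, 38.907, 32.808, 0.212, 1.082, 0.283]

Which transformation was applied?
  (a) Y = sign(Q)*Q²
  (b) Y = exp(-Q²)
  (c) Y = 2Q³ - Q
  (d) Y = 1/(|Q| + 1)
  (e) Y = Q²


Checking option (c) Y = 2Q³ - Q:
  Q = 0.857 -> Y = 0.403 ✓
  Q = 2.751 -> Y = 38.907 ✓
  Q = 2.606 -> Y = 32.808 ✓
All samples match this transformation.

(c) 2Q³ - Q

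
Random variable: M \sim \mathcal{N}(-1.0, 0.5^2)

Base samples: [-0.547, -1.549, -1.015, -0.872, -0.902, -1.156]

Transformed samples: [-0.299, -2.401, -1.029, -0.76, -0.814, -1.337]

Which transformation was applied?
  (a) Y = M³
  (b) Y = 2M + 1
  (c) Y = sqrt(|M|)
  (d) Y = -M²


Checking option (d) Y = -M²:
  M = -0.547 -> Y = -0.299 ✓
  M = -1.549 -> Y = -2.401 ✓
  M = -1.015 -> Y = -1.029 ✓
All samples match this transformation.

(d) -M²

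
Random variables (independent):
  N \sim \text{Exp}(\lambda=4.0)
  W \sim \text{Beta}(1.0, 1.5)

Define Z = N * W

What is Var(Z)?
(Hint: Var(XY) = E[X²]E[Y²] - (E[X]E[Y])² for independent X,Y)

Var(XY) = E[X²]E[Y²] - (E[X]E[Y])²
E[N] = 0.25, Var(N) = 0.0625
E[W] = 0.4, Var(W) = 0.068571429
E[N²] = 0.0625 + 0.25² = 0.125
E[W²] = 0.068571429 + 0.4² = 0.22857143
Var(Z) = 0.125*0.22857143 - (0.25*0.4)²
= 0.028571429 - 0.01 = 0.018571429

0.018571429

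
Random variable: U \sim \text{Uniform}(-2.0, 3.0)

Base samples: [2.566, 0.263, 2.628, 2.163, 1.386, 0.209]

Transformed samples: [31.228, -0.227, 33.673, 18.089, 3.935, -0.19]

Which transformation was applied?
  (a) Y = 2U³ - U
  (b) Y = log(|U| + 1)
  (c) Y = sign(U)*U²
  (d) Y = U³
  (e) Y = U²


Checking option (a) Y = 2U³ - U:
  U = 2.566 -> Y = 31.228 ✓
  U = 0.263 -> Y = -0.227 ✓
  U = 2.628 -> Y = 33.673 ✓
All samples match this transformation.

(a) 2U³ - U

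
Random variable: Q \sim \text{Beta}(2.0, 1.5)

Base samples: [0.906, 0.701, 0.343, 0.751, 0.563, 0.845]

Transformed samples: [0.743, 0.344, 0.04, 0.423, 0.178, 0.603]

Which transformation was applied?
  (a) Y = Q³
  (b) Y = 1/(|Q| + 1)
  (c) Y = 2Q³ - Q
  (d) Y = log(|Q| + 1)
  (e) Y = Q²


Checking option (a) Y = Q³:
  Q = 0.906 -> Y = 0.743 ✓
  Q = 0.701 -> Y = 0.344 ✓
  Q = 0.343 -> Y = 0.04 ✓
All samples match this transformation.

(a) Q³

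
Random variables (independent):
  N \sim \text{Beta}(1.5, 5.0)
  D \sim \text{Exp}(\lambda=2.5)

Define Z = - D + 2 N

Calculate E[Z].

E[Z] = 2*E[N] - 1*E[D]
E[N] = 0.23076923
E[D] = 0.4
E[Z] = 2*0.23076923 - 1*0.4 = 0.061538462

0.061538462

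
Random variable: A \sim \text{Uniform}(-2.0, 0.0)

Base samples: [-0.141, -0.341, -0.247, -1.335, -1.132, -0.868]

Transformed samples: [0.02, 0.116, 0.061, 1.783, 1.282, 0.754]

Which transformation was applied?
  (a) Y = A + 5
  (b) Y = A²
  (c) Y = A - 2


Checking option (b) Y = A²:
  A = -0.141 -> Y = 0.02 ✓
  A = -0.341 -> Y = 0.116 ✓
  A = -0.247 -> Y = 0.061 ✓
All samples match this transformation.

(b) A²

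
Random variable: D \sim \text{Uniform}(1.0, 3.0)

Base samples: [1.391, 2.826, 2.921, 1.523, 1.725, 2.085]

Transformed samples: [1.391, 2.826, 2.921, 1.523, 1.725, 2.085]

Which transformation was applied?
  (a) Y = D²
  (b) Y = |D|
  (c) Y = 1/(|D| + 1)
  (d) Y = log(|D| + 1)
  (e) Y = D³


Checking option (b) Y = |D|:
  D = 1.391 -> Y = 1.391 ✓
  D = 2.826 -> Y = 2.826 ✓
  D = 2.921 -> Y = 2.921 ✓
All samples match this transformation.

(b) |D|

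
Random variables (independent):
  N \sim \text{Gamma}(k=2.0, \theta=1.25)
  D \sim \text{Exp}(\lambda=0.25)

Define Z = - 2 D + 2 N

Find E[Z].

E[Z] = 2*E[N] - 2*E[D]
E[N] = 2.5
E[D] = 4
E[Z] = 2*2.5 - 2*4 = -3

-3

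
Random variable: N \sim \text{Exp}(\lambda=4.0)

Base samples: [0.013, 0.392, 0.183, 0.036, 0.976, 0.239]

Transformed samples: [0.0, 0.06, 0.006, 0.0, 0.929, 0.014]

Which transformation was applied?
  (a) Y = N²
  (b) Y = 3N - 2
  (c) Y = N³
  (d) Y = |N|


Checking option (c) Y = N³:
  N = 0.013 -> Y = 0.0 ✓
  N = 0.392 -> Y = 0.06 ✓
  N = 0.183 -> Y = 0.006 ✓
All samples match this transformation.

(c) N³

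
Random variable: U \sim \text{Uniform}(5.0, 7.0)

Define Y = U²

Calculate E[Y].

Using E[X²] = Var(X) + (E[X])²:
E[U] = 6
Var(U) = (7 - 5)^2/12 = 0.33333333
E[U²] = 0.33333333 + 6² = 0.33333333 + 36 = 36.333333

36.333333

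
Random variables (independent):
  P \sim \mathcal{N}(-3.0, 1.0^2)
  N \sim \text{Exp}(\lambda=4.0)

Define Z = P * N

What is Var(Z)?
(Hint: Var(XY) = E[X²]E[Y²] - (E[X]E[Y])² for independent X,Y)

Var(XY) = E[X²]E[Y²] - (E[X]E[Y])²
E[P] = -3, Var(P) = 1
E[N] = 0.25, Var(N) = 0.0625
E[P²] = 1 + (-3)² = 10
E[N²] = 0.0625 + 0.25² = 0.125
Var(Z) = 10*0.125 - (-3*0.25)²
= 1.25 - 0.5625 = 0.6875

0.6875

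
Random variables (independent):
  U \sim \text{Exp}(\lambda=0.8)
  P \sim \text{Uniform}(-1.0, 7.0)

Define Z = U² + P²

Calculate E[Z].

E[Z] = E[U²] + E[P²]
E[U²] = Var(U) + E[U]² = 1.5625 + 1.5625 = 3.125
E[P²] = Var(P) + E[P]² = 5.3333333 + 9 = 14.333333
E[Z] = 3.125 + 14.333333 = 17.458333

17.458333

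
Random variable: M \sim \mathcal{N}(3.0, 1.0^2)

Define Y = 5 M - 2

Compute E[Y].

For Y = 5M - 2:
E[Y] = 5 * E[M] - 2
E[M] = 3.0 = 3
E[Y] = 5 * 3 - 2 = 13

13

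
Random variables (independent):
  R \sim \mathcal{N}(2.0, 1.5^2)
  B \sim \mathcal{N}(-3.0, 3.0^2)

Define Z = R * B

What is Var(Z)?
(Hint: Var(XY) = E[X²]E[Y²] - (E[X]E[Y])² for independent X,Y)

Var(XY) = E[X²]E[Y²] - (E[X]E[Y])²
E[R] = 2, Var(R) = 2.25
E[B] = -3, Var(B) = 9
E[R²] = 2.25 + 2² = 6.25
E[B²] = 9 + (-3)² = 18
Var(Z) = 6.25*18 - (2*(-3))²
= 112.5 - 36 = 76.5

76.5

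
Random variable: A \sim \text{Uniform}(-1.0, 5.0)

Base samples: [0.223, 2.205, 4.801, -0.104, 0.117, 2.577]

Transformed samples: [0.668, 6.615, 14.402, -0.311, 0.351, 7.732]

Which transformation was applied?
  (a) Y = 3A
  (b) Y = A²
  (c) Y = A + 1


Checking option (a) Y = 3A:
  A = 0.223 -> Y = 0.668 ✓
  A = 2.205 -> Y = 6.615 ✓
  A = 4.801 -> Y = 14.402 ✓
All samples match this transformation.

(a) 3A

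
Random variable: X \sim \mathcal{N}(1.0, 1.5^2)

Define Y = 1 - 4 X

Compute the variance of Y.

For Y = aX + b: Var(Y) = a² * Var(X)
Var(X) = 1.5^2 = 2.25
Var(Y) = (-4)² * 2.25 = 16 * 2.25 = 36

36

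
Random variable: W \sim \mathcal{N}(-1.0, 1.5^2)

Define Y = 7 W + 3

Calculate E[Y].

For Y = 7W + 3:
E[Y] = 7 * E[W] + 3
E[W] = -1.0 = -1
E[Y] = 7 * (-1) + 3 = -4

-4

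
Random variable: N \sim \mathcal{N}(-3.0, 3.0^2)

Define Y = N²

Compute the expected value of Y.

Using E[X²] = Var(X) + (E[X])²:
E[N] = -3
Var(N) = 3.0^2 = 9
E[N²] = 9 + (-3)² = 9 + 9 = 18

18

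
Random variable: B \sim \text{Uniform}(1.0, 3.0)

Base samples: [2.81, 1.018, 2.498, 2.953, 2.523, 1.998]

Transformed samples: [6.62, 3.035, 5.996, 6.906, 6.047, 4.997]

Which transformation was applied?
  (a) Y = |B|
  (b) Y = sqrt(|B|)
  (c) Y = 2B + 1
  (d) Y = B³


Checking option (c) Y = 2B + 1:
  B = 2.81 -> Y = 6.62 ✓
  B = 1.018 -> Y = 3.035 ✓
  B = 2.498 -> Y = 5.996 ✓
All samples match this transformation.

(c) 2B + 1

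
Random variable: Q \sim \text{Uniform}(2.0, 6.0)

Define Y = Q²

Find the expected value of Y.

E[Q²] = Var(Q) + (E[Q])² = 1.3333333 + 16 = 17.333333

17.333333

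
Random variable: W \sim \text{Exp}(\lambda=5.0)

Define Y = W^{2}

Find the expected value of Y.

E[Y] = 1*E[W²]
E[W] = 0.2
E[W²] = Var(W) + (E[W])² = 0.04 + 0.04 = 0.08
E[Y] = 1*0.08 = 0.08

0.08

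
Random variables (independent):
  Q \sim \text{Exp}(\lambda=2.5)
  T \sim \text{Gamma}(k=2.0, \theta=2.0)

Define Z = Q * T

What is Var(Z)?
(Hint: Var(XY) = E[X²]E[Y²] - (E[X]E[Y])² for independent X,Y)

Var(XY) = E[X²]E[Y²] - (E[X]E[Y])²
E[Q] = 0.4, Var(Q) = 0.16
E[T] = 4, Var(T) = 8
E[Q²] = 0.16 + 0.4² = 0.32
E[T²] = 8 + 4² = 24
Var(Z) = 0.32*24 - (0.4*4)²
= 7.68 - 2.56 = 5.12

5.12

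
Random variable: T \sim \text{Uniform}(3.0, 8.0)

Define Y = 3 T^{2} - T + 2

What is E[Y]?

E[Y] = 3*E[T²] - 1*E[T] + 2
E[T] = 5.5
E[T²] = Var(T) + (E[T])² = 2.0833333 + 30.25 = 32.333333
E[Y] = 3*32.333333 - 1*5.5 + 2 = 93.5

93.5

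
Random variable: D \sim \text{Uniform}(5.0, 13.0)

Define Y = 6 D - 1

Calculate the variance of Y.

For Y = aD + b: Var(Y) = a² * Var(D)
Var(D) = (13 - 5)^2/12 = 5.3333333
Var(Y) = 6² * 5.3333333 = 36 * 5.3333333 = 192

192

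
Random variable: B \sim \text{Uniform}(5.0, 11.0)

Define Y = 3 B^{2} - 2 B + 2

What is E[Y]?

E[Y] = 3*E[B²] - 2*E[B] + 2
E[B] = 8
E[B²] = Var(B) + (E[B])² = 3 + 64 = 67
E[Y] = 3*67 - 2*8 + 2 = 187

187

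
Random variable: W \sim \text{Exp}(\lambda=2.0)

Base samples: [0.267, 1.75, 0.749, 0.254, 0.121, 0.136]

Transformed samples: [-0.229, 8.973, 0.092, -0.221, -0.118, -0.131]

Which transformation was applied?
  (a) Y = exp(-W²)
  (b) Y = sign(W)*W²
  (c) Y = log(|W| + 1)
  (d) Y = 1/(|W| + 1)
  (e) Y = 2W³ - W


Checking option (e) Y = 2W³ - W:
  W = 0.267 -> Y = -0.229 ✓
  W = 1.75 -> Y = 8.973 ✓
  W = 0.749 -> Y = 0.092 ✓
All samples match this transformation.

(e) 2W³ - W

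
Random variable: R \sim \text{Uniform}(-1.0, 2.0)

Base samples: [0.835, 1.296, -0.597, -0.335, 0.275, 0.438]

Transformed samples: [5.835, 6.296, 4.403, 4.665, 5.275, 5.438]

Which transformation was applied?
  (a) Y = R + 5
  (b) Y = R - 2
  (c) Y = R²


Checking option (a) Y = R + 5:
  R = 0.835 -> Y = 5.835 ✓
  R = 1.296 -> Y = 6.296 ✓
  R = -0.597 -> Y = 4.403 ✓
All samples match this transformation.

(a) R + 5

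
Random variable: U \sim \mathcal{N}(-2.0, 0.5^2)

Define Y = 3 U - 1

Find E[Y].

For Y = 3U - 1:
E[Y] = 3 * E[U] - 1
E[U] = -2.0 = -2
E[Y] = 3 * (-2) - 1 = -7

-7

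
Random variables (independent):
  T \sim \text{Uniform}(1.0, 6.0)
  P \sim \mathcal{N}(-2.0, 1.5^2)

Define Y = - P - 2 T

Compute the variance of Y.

For independent RVs: Var(aX + bY) = a²Var(X) + b²Var(Y)
Var(T) = 2.0833333
Var(P) = 2.25
Var(Y) = (-2)²*2.0833333 + (-1)²*2.25
= 4*2.0833333 + 1*2.25 = 10.583333

10.583333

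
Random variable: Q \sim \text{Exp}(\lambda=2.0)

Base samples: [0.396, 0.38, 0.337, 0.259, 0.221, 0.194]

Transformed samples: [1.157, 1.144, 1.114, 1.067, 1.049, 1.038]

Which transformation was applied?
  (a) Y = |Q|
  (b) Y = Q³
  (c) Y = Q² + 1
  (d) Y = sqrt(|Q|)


Checking option (c) Y = Q² + 1:
  Q = 0.396 -> Y = 1.157 ✓
  Q = 0.38 -> Y = 1.144 ✓
  Q = 0.337 -> Y = 1.114 ✓
All samples match this transformation.

(c) Q² + 1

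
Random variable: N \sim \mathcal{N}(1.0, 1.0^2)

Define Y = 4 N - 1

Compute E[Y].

For Y = 4N - 1:
E[Y] = 4 * E[N] - 1
E[N] = 1.0 = 1
E[Y] = 4 * 1 - 1 = 3

3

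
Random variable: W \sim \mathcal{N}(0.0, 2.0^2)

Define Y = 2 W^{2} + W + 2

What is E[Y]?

E[Y] = 2*E[W²] + 1*E[W] + 2
E[W] = 0
E[W²] = Var(W) + (E[W])² = 4 + 0 = 4
E[Y] = 2*4 + 1*0 + 2 = 10

10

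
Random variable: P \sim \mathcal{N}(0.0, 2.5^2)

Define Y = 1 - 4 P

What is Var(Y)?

For Y = aP + b: Var(Y) = a² * Var(P)
Var(P) = 2.5^2 = 6.25
Var(Y) = (-4)² * 6.25 = 16 * 6.25 = 100

100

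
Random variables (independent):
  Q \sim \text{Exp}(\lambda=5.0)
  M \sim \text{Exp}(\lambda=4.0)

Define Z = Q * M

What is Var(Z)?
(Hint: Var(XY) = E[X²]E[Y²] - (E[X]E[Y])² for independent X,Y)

Var(XY) = E[X²]E[Y²] - (E[X]E[Y])²
E[Q] = 0.2, Var(Q) = 0.04
E[M] = 0.25, Var(M) = 0.0625
E[Q²] = 0.04 + 0.2² = 0.08
E[M²] = 0.0625 + 0.25² = 0.125
Var(Z) = 0.08*0.125 - (0.2*0.25)²
= 0.01 - 0.0025 = 0.0075

0.0075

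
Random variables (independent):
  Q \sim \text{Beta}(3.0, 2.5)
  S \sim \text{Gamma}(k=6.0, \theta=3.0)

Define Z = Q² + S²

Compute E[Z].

E[Z] = E[Q²] + E[S²]
E[Q²] = Var(Q) + E[Q]² = 0.038143675 + 0.29752066 = 0.33566434
E[S²] = Var(S) + E[S]² = 54 + 324 = 378
E[Z] = 0.33566434 + 378 = 378.33566

378.33566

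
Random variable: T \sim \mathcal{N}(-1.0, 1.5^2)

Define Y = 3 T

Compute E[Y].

For Y = 3T:
E[Y] = 3 * E[T]
E[T] = -1.0 = -1
E[Y] = 3 * (-1) = -3

-3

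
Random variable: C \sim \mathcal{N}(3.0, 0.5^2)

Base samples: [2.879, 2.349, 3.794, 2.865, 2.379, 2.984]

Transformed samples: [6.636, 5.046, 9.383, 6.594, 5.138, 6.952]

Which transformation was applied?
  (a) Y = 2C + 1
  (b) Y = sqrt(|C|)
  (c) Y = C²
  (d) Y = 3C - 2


Checking option (d) Y = 3C - 2:
  C = 2.879 -> Y = 6.636 ✓
  C = 2.349 -> Y = 5.046 ✓
  C = 3.794 -> Y = 9.383 ✓
All samples match this transformation.

(d) 3C - 2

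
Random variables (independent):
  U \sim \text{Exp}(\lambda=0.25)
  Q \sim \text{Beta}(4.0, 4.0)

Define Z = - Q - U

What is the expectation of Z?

E[Z] = -1*E[U] - 1*E[Q]
E[U] = 4
E[Q] = 0.5
E[Z] = -1*4 - 1*0.5 = -4.5

-4.5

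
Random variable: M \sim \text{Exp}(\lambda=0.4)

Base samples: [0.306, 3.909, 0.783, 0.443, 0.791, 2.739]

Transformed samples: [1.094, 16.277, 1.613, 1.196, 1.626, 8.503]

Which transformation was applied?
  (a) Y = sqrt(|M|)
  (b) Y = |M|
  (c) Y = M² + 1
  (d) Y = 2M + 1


Checking option (c) Y = M² + 1:
  M = 0.306 -> Y = 1.094 ✓
  M = 3.909 -> Y = 16.277 ✓
  M = 0.783 -> Y = 1.613 ✓
All samples match this transformation.

(c) M² + 1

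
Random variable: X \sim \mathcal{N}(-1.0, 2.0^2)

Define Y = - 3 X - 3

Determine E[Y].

For Y = -3X - 3:
E[Y] = -3 * E[X] - 3
E[X] = -1.0 = -1
E[Y] = -3 * (-1) - 3 = 0

0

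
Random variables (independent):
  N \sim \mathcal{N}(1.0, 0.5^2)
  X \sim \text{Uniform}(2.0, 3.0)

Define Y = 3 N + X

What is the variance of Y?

For independent RVs: Var(aX + bY) = a²Var(X) + b²Var(Y)
Var(N) = 0.25
Var(X) = 0.083333333
Var(Y) = 3²*0.25 + 1²*0.083333333
= 9*0.25 + 1*0.083333333 = 2.3333333

2.3333333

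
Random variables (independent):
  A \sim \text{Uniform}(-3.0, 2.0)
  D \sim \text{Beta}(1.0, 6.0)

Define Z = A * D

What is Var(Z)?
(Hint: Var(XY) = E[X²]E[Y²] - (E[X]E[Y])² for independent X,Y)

Var(XY) = E[X²]E[Y²] - (E[X]E[Y])²
E[A] = -0.5, Var(A) = 2.0833333
E[D] = 0.14285714, Var(D) = 0.015306122
E[A²] = 2.0833333 + (-0.5)² = 2.3333333
E[D²] = 0.015306122 + 0.14285714² = 0.035714286
Var(Z) = 2.3333333*0.035714286 - (-0.5*0.14285714)²
= 0.083333333 - 0.0051020408 = 0.078231293

0.078231293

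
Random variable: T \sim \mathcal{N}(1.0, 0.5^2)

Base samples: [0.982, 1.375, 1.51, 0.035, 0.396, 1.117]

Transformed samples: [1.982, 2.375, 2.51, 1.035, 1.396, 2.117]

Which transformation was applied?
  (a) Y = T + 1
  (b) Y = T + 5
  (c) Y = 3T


Checking option (a) Y = T + 1:
  T = 0.982 -> Y = 1.982 ✓
  T = 1.375 -> Y = 2.375 ✓
  T = 1.51 -> Y = 2.51 ✓
All samples match this transformation.

(a) T + 1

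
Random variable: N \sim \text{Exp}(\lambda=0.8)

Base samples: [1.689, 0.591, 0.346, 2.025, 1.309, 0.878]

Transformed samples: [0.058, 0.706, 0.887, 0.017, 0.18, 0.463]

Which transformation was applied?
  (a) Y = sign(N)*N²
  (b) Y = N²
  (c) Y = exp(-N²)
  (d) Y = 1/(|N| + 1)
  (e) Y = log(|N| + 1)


Checking option (c) Y = exp(-N²):
  N = 1.689 -> Y = 0.058 ✓
  N = 0.591 -> Y = 0.706 ✓
  N = 0.346 -> Y = 0.887 ✓
All samples match this transformation.

(c) exp(-N²)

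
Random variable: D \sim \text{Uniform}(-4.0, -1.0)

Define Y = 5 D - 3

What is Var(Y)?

For Y = aD + b: Var(Y) = a² * Var(D)
Var(D) = (-1 + 4)^2/12 = 0.75
Var(Y) = 5² * 0.75 = 25 * 0.75 = 18.75

18.75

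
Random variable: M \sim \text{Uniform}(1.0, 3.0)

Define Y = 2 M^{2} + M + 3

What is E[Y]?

E[Y] = 2*E[M²] + 1*E[M] + 3
E[M] = 2
E[M²] = Var(M) + (E[M])² = 0.33333333 + 4 = 4.3333333
E[Y] = 2*4.3333333 + 1*2 + 3 = 13.666667

13.666667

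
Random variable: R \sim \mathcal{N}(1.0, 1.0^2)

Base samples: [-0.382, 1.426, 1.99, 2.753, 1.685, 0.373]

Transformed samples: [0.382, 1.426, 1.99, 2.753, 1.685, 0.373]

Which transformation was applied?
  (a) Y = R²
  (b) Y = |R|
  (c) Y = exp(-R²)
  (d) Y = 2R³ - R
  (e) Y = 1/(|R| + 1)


Checking option (b) Y = |R|:
  R = -0.382 -> Y = 0.382 ✓
  R = 1.426 -> Y = 1.426 ✓
  R = 1.99 -> Y = 1.99 ✓
All samples match this transformation.

(b) |R|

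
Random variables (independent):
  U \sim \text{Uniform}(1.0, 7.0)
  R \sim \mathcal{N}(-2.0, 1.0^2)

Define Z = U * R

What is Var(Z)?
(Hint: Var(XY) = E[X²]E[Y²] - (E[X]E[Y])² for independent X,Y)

Var(XY) = E[X²]E[Y²] - (E[X]E[Y])²
E[U] = 4, Var(U) = 3
E[R] = -2, Var(R) = 1
E[U²] = 3 + 4² = 19
E[R²] = 1 + (-2)² = 5
Var(Z) = 19*5 - (4*(-2))²
= 95 - 64 = 31

31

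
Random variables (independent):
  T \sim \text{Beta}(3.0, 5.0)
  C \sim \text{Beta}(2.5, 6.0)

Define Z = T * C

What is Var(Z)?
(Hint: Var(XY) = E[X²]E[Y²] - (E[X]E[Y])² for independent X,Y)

Var(XY) = E[X²]E[Y²] - (E[X]E[Y])²
E[T] = 0.375, Var(T) = 0.026041667
E[C] = 0.29411765, Var(C) = 0.021853943
E[T²] = 0.026041667 + 0.375² = 0.16666667
E[C²] = 0.021853943 + 0.29411765² = 0.10835913
Var(Z) = 0.16666667*0.10835913 - (0.375*0.29411765)²
= 0.018059856 - 0.012164792 = 0.0058950631

0.0058950631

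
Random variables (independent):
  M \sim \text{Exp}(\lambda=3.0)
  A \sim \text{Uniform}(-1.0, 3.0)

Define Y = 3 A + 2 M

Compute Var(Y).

For independent RVs: Var(aX + bY) = a²Var(X) + b²Var(Y)
Var(M) = 0.11111111
Var(A) = 1.3333333
Var(Y) = 2²*0.11111111 + 3²*1.3333333
= 4*0.11111111 + 9*1.3333333 = 12.444444

12.444444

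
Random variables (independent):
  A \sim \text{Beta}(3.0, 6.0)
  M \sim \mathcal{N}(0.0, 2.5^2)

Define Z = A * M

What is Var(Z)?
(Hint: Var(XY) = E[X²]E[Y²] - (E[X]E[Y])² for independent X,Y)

Var(XY) = E[X²]E[Y²] - (E[X]E[Y])²
E[A] = 0.33333333, Var(A) = 0.022222222
E[M] = 0, Var(M) = 6.25
E[A²] = 0.022222222 + 0.33333333² = 0.13333333
E[M²] = 6.25 + 0² = 6.25
Var(Z) = 0.13333333*6.25 - (0.33333333*0)²
= 0.83333333 - 0 = 0.83333333

0.83333333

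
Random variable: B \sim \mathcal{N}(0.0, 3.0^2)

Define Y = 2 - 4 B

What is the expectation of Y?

For Y = -4B + 2:
E[Y] = -4 * E[B] + 2
E[B] = 0.0 = 0
E[Y] = -4 * 0 + 2 = 2

2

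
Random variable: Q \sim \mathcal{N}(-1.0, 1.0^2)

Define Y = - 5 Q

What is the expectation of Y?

For Y = -5Q:
E[Y] = -5 * E[Q]
E[Q] = -1.0 = -1
E[Y] = -5 * (-1) = 5

5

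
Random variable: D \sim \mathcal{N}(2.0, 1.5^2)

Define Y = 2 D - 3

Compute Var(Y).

For Y = aD + b: Var(Y) = a² * Var(D)
Var(D) = 1.5^2 = 2.25
Var(Y) = 2² * 2.25 = 4 * 2.25 = 9

9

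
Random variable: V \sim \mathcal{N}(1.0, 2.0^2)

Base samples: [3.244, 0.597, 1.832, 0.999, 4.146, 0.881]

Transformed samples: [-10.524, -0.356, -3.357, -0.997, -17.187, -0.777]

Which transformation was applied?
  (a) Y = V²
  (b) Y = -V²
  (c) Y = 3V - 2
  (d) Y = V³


Checking option (b) Y = -V²:
  V = 3.244 -> Y = -10.524 ✓
  V = 0.597 -> Y = -0.356 ✓
  V = 1.832 -> Y = -3.357 ✓
All samples match this transformation.

(b) -V²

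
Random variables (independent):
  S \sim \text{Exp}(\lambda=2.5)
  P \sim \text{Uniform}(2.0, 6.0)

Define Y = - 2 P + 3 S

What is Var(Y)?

For independent RVs: Var(aX + bY) = a²Var(X) + b²Var(Y)
Var(S) = 0.16
Var(P) = 1.3333333
Var(Y) = 3²*0.16 + (-2)²*1.3333333
= 9*0.16 + 4*1.3333333 = 6.7733333

6.7733333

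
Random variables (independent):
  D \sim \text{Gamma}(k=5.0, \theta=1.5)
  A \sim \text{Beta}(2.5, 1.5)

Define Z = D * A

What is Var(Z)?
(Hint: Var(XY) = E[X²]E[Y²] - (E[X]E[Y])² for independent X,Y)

Var(XY) = E[X²]E[Y²] - (E[X]E[Y])²
E[D] = 7.5, Var(D) = 11.25
E[A] = 0.625, Var(A) = 0.046875
E[D²] = 11.25 + 7.5² = 67.5
E[A²] = 0.046875 + 0.625² = 0.4375
Var(Z) = 67.5*0.4375 - (7.5*0.625)²
= 29.53125 - 21.972656 = 7.5585938

7.5585938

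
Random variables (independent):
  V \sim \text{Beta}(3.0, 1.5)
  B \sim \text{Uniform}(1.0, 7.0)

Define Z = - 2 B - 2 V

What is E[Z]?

E[Z] = -2*E[V] - 2*E[B]
E[V] = 0.66666667
E[B] = 4
E[Z] = -2*0.66666667 - 2*4 = -9.3333333

-9.3333333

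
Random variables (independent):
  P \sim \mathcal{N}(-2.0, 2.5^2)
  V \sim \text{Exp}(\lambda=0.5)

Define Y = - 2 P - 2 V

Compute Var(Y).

For independent RVs: Var(aX + bY) = a²Var(X) + b²Var(Y)
Var(P) = 6.25
Var(V) = 4
Var(Y) = (-2)²*6.25 + (-2)²*4
= 4*6.25 + 4*4 = 41

41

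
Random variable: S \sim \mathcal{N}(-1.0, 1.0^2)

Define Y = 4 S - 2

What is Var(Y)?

For Y = aS + b: Var(Y) = a² * Var(S)
Var(S) = 1.0^2 = 1
Var(Y) = 4² * 1 = 16 * 1 = 16

16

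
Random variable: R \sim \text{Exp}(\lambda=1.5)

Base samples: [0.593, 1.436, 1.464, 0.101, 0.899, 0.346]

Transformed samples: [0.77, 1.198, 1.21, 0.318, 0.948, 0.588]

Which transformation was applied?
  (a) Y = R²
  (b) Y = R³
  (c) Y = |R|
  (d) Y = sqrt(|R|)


Checking option (d) Y = sqrt(|R|):
  R = 0.593 -> Y = 0.77 ✓
  R = 1.436 -> Y = 1.198 ✓
  R = 1.464 -> Y = 1.21 ✓
All samples match this transformation.

(d) sqrt(|R|)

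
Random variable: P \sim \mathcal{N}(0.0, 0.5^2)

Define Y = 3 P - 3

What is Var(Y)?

For Y = aP + b: Var(Y) = a² * Var(P)
Var(P) = 0.5^2 = 0.25
Var(Y) = 3² * 0.25 = 9 * 0.25 = 2.25

2.25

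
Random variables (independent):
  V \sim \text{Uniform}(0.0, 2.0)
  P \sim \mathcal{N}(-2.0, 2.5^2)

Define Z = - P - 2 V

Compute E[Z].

E[Z] = -2*E[V] - 1*E[P]
E[V] = 1
E[P] = -2
E[Z] = -2*1 - 1*(-2) = 0

0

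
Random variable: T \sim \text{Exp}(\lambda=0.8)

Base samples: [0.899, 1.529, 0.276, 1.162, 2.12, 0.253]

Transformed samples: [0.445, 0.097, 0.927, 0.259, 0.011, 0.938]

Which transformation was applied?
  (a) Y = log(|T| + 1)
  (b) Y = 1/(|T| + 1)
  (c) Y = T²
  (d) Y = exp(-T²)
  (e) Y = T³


Checking option (d) Y = exp(-T²):
  T = 0.899 -> Y = 0.445 ✓
  T = 1.529 -> Y = 0.097 ✓
  T = 0.276 -> Y = 0.927 ✓
All samples match this transformation.

(d) exp(-T²)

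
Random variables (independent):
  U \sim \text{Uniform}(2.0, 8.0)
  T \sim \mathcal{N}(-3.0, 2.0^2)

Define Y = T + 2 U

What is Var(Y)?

For independent RVs: Var(aX + bY) = a²Var(X) + b²Var(Y)
Var(U) = 3
Var(T) = 4
Var(Y) = 2²*3 + 1²*4
= 4*3 + 1*4 = 16

16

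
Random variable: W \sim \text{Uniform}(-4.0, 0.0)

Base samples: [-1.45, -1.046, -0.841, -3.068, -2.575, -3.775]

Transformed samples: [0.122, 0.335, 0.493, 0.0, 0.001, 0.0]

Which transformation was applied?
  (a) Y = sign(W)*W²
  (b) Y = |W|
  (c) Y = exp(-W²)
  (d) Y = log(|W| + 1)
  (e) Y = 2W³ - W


Checking option (c) Y = exp(-W²):
  W = -1.45 -> Y = 0.122 ✓
  W = -1.046 -> Y = 0.335 ✓
  W = -0.841 -> Y = 0.493 ✓
All samples match this transformation.

(c) exp(-W²)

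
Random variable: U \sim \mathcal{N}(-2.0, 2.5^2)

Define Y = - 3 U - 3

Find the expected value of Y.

For Y = -3U - 3:
E[Y] = -3 * E[U] - 3
E[U] = -2.0 = -2
E[Y] = -3 * (-2) - 3 = 3

3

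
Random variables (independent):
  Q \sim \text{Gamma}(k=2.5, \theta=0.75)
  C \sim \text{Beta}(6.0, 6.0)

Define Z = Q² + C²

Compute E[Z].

E[Z] = E[Q²] + E[C²]
E[Q²] = Var(Q) + E[Q]² = 1.40625 + 3.515625 = 4.921875
E[C²] = Var(C) + E[C]² = 0.019230769 + 0.25 = 0.26923077
E[Z] = 4.921875 + 0.26923077 = 5.1911058

5.1911058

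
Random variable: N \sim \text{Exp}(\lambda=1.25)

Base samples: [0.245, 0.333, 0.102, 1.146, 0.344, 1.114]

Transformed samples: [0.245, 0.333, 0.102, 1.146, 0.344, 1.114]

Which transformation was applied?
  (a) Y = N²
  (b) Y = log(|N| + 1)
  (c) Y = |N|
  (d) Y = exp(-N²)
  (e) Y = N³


Checking option (c) Y = |N|:
  N = 0.245 -> Y = 0.245 ✓
  N = 0.333 -> Y = 0.333 ✓
  N = 0.102 -> Y = 0.102 ✓
All samples match this transformation.

(c) |N|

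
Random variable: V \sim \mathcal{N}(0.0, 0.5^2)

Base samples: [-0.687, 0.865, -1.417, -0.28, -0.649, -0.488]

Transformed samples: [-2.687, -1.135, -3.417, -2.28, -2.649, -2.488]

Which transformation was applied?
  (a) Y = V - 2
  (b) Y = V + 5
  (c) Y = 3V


Checking option (a) Y = V - 2:
  V = -0.687 -> Y = -2.687 ✓
  V = 0.865 -> Y = -1.135 ✓
  V = -1.417 -> Y = -3.417 ✓
All samples match this transformation.

(a) V - 2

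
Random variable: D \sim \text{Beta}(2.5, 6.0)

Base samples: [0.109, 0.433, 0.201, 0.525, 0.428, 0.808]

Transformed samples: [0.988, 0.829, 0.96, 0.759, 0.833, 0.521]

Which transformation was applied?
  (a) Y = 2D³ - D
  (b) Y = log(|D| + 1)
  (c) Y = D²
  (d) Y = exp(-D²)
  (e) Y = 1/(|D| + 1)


Checking option (d) Y = exp(-D²):
  D = 0.109 -> Y = 0.988 ✓
  D = 0.433 -> Y = 0.829 ✓
  D = 0.201 -> Y = 0.96 ✓
All samples match this transformation.

(d) exp(-D²)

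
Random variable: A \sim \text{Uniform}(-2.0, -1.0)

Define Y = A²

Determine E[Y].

Using E[X²] = Var(X) + (E[X])²:
E[A] = -1.5
Var(A) = (-1 + 2)^2/12 = 0.083333333
E[A²] = 0.083333333 + (-1.5)² = 0.083333333 + 2.25 = 2.3333333

2.3333333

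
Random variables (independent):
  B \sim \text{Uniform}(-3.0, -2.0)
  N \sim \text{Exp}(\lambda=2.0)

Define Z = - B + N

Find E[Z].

E[Z] = -1*E[B] + 1*E[N]
E[B] = -2.5
E[N] = 0.5
E[Z] = -1*(-2.5) + 1*0.5 = 3

3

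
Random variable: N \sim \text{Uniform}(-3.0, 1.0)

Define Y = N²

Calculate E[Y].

Using E[X²] = Var(X) + (E[X])²:
E[N] = -1
Var(N) = (1 + 3)^2/12 = 1.3333333
E[N²] = 1.3333333 + (-1)² = 1.3333333 + 1 = 2.3333333

2.3333333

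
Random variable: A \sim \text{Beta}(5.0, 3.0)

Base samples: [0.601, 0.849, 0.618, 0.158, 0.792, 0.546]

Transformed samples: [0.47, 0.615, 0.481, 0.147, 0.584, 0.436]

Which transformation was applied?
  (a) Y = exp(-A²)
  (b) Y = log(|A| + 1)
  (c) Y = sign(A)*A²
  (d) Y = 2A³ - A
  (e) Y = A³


Checking option (b) Y = log(|A| + 1):
  A = 0.601 -> Y = 0.47 ✓
  A = 0.849 -> Y = 0.615 ✓
  A = 0.618 -> Y = 0.481 ✓
All samples match this transformation.

(b) log(|A| + 1)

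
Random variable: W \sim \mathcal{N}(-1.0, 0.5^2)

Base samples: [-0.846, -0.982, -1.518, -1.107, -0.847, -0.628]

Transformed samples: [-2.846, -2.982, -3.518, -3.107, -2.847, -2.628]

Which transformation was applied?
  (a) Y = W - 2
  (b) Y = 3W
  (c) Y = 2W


Checking option (a) Y = W - 2:
  W = -0.846 -> Y = -2.846 ✓
  W = -0.982 -> Y = -2.982 ✓
  W = -1.518 -> Y = -3.518 ✓
All samples match this transformation.

(a) W - 2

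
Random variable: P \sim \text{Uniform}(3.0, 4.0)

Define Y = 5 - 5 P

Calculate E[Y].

For Y = -5P + 5:
E[Y] = -5 * E[P] + 5
E[P] = (3 + 4)/2 = 3.5
E[Y] = -5 * 3.5 + 5 = -12.5

-12.5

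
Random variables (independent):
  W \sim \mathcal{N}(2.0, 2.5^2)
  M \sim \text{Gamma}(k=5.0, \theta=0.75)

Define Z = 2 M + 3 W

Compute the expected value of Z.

E[Z] = 3*E[W] + 2*E[M]
E[W] = 2
E[M] = 3.75
E[Z] = 3*2 + 2*3.75 = 13.5

13.5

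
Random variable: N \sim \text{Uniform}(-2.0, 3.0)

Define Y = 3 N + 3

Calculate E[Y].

For Y = 3N + 3:
E[Y] = 3 * E[N] + 3
E[N] = (-2 + 3)/2 = 0.5
E[Y] = 3 * 0.5 + 3 = 4.5

4.5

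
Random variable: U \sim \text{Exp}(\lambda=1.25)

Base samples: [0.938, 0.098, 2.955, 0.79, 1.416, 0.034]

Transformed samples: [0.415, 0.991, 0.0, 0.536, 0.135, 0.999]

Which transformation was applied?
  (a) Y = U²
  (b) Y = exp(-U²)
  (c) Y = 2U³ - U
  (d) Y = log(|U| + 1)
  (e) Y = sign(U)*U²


Checking option (b) Y = exp(-U²):
  U = 0.938 -> Y = 0.415 ✓
  U = 0.098 -> Y = 0.991 ✓
  U = 2.955 -> Y = 0.0 ✓
All samples match this transformation.

(b) exp(-U²)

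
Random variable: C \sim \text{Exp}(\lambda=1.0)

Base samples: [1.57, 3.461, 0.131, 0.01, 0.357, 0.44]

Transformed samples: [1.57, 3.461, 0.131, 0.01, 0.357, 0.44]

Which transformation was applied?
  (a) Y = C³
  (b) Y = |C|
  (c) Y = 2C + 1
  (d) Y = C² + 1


Checking option (b) Y = |C|:
  C = 1.57 -> Y = 1.57 ✓
  C = 3.461 -> Y = 3.461 ✓
  C = 0.131 -> Y = 0.131 ✓
All samples match this transformation.

(b) |C|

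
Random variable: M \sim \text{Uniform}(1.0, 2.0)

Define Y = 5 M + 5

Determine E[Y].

For Y = 5M + 5:
E[Y] = 5 * E[M] + 5
E[M] = (1 + 2)/2 = 1.5
E[Y] = 5 * 1.5 + 5 = 12.5

12.5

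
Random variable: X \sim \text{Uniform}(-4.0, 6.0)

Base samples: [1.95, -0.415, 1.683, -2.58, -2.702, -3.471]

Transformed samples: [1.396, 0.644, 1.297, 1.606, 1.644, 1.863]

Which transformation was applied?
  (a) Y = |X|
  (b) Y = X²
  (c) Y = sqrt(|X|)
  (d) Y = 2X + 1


Checking option (c) Y = sqrt(|X|):
  X = 1.95 -> Y = 1.396 ✓
  X = -0.415 -> Y = 0.644 ✓
  X = 1.683 -> Y = 1.297 ✓
All samples match this transformation.

(c) sqrt(|X|)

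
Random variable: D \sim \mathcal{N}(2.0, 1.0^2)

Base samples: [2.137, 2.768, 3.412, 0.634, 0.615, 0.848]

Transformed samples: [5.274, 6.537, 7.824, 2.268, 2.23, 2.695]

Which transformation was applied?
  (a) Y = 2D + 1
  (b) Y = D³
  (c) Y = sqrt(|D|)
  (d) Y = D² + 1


Checking option (a) Y = 2D + 1:
  D = 2.137 -> Y = 5.274 ✓
  D = 2.768 -> Y = 6.537 ✓
  D = 3.412 -> Y = 7.824 ✓
All samples match this transformation.

(a) 2D + 1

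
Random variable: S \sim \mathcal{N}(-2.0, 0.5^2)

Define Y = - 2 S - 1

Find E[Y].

For Y = -2S - 1:
E[Y] = -2 * E[S] - 1
E[S] = -2.0 = -2
E[Y] = -2 * (-2) - 1 = 3

3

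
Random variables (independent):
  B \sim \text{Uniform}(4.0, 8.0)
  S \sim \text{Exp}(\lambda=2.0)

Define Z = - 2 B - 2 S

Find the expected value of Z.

E[Z] = -2*E[B] - 2*E[S]
E[B] = 6
E[S] = 0.5
E[Z] = -2*6 - 2*0.5 = -13

-13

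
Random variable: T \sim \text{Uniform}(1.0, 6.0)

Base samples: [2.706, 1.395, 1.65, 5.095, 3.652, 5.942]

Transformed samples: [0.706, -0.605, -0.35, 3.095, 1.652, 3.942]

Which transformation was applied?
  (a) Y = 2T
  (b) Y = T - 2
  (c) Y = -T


Checking option (b) Y = T - 2:
  T = 2.706 -> Y = 0.706 ✓
  T = 1.395 -> Y = -0.605 ✓
  T = 1.65 -> Y = -0.35 ✓
All samples match this transformation.

(b) T - 2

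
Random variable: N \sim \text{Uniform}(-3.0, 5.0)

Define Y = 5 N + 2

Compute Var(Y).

For Y = aN + b: Var(Y) = a² * Var(N)
Var(N) = (5 + 3)^2/12 = 5.3333333
Var(Y) = 5² * 5.3333333 = 25 * 5.3333333 = 133.33333

133.33333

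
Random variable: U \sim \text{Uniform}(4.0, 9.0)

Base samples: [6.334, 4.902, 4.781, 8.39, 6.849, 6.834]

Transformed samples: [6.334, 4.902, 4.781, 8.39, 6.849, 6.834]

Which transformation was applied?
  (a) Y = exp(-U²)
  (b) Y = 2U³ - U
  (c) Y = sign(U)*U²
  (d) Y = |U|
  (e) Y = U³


Checking option (d) Y = |U|:
  U = 6.334 -> Y = 6.334 ✓
  U = 4.902 -> Y = 4.902 ✓
  U = 4.781 -> Y = 4.781 ✓
All samples match this transformation.

(d) |U|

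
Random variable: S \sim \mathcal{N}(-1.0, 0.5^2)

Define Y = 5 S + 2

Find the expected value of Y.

For Y = 5S + 2:
E[Y] = 5 * E[S] + 2
E[S] = -1.0 = -1
E[Y] = 5 * (-1) + 2 = -3

-3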